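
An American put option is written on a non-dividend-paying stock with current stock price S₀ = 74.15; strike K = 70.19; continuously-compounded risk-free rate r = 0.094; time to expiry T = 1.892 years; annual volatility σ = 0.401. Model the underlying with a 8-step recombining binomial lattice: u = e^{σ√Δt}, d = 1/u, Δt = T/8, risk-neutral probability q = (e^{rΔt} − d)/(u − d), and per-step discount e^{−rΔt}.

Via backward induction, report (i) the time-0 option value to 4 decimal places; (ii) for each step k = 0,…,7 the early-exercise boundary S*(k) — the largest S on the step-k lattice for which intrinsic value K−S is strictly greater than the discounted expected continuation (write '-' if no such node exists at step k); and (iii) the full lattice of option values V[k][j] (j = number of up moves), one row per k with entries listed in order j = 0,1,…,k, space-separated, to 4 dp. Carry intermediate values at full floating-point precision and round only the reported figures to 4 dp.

Δt=0.23650, u=1.21532, d=0.82283, q=0.50867, disc=e^(-rΔt)=0.97801
k=8 terminal: V=max(K-S,0) → 54.6098 47.1779 36.2007 19.9874 0.0000 0.0000 0.0000 0.0000 0.0000
k=7: j=0 S=18.9350 intr=51.2550 cont=49.7119 V=51.2550[EX]; j=1 S=27.9672 intr=42.2228 cont=40.6796 V=42.2228[EX]; j=2 S=41.3080 intr=28.8820 cont=27.3388 V=28.8820[EX]; j=3 S=61.0125 intr=9.1775 cont=9.6044 V=9.6044[hold]; j=4 S=90.1163 intr=0.0000 cont=0.0000 V=0.0000[hold]; j=5 S=133.1031 intr=0.0000 cont=0.0000 V=0.0000[hold]; j=6 S=196.5952 intr=0.0000 cont=0.0000 V=0.0000[hold]; j=7 S=290.3740 intr=0.0000 cont=0.0000 V=0.0000[hold]  S*(7)=41.3080
k=6: j=0 S=23.0121 intr=47.1779 cont=45.6347 V=47.1779[EX]; j=1 S=33.9893 intr=36.2007 cont=34.6576 V=36.2007[EX]; j=2 S=50.2026 intr=19.9874 cont=18.6566 V=19.9874[EX]; j=3 S=74.1500 intr=0.0000 cont=4.6151 V=4.6151[hold]; j=4 S=109.5206 intr=0.0000 cont=0.0000 V=0.0000[hold]; j=5 S=161.7635 intr=0.0000 cont=0.0000 V=0.0000[hold]; j=6 S=238.9271 intr=0.0000 cont=0.0000 V=0.0000[hold]  S*(6)=50.2026
k=5: j=0 S=27.9672 intr=42.2228 cont=40.6796 V=42.2228[EX]; j=1 S=41.3080 intr=28.8820 cont=27.3388 V=28.8820[EX]; j=2 S=61.0125 intr=9.1775 cont=11.9004 V=11.9004[hold]; j=3 S=90.1163 intr=0.0000 cont=2.2177 V=2.2177[hold]; j=4 S=133.1031 intr=0.0000 cont=0.0000 V=0.0000[hold]; j=5 S=196.5952 intr=0.0000 cont=0.0000 V=0.0000[hold]  S*(5)=41.3080
k=4: j=0 S=33.9893 intr=36.2007 cont=34.6576 V=36.2007[EX]; j=1 S=50.2026 intr=19.9874 cont=19.7988 V=19.9874[EX]; j=2 S=74.1500 intr=0.0000 cont=6.8217 V=6.8217[hold]; j=3 S=109.5206 intr=0.0000 cont=1.0656 V=1.0656[hold]; j=4 S=161.7635 intr=0.0000 cont=0.0000 V=0.0000[hold]  S*(4)=50.2026
k=3: j=0 S=41.3080 intr=28.8820 cont=27.3388 V=28.8820[EX]; j=1 S=61.0125 intr=9.1775 cont=12.9981 V=12.9981[hold]; j=2 S=90.1163 intr=0.0000 cont=3.8081 V=3.8081[hold]; j=3 S=133.1031 intr=0.0000 cont=0.5121 V=0.5121[hold]  S*(3)=41.3080
k=2: j=0 S=50.2026 intr=19.9874 cont=20.3449 V=20.3449[hold]; j=1 S=74.1500 intr=0.0000 cont=8.1404 V=8.1404[hold]; j=2 S=109.5206 intr=0.0000 cont=2.0846 V=2.0846[hold]  S*(2)=-
k=1: j=0 S=61.0125 intr=9.1775 cont=13.8260 V=13.8260[hold]; j=1 S=90.1163 intr=0.0000 cont=4.9487 V=4.9487[hold]  S*(1)=-
k=0: j=0 S=74.1500 intr=0.0000 cont=9.1057 V=9.1057[hold]  S*(0)=-

price = 9.1057
boundary = - - - 41.3080 50.2026 41.3080 50.2026 41.3080
tree:
9.1057
13.8260 4.9487
20.3449 8.1404 2.0846
28.8820 12.9981 3.8081 0.5121
36.2007 19.9874 6.8217 1.0656 0.0000
42.2228 28.8820 11.9004 2.2177 0.0000 0.0000
47.1779 36.2007 19.9874 4.6151 0.0000 0.0000 0.0000
51.2550 42.2228 28.8820 9.6044 0.0000 0.0000 0.0000 0.0000
54.6098 47.1779 36.2007 19.9874 0.0000 0.0000 0.0000 0.0000 0.0000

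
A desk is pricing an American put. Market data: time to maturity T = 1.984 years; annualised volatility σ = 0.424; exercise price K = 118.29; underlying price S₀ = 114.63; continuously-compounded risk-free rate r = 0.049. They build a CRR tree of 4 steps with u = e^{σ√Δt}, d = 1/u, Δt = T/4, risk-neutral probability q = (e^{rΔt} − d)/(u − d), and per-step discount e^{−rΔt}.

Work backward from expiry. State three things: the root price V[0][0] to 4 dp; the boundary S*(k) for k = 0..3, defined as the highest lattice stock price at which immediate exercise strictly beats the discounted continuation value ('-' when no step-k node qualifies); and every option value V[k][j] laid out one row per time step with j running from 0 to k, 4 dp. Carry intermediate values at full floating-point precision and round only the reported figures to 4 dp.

price = 23.7944
boundary = - - 63.0852 85.0380
tree:
23.7944
37.0235 9.9194
55.2048 18.1822 0.9923
71.4904 33.2520 1.9058 0.0000
83.5718 55.2048 3.6600 0.0000 0.0000

Δt=0.49600, u=1.34799, d=0.74185, q=0.46648, disc=e^(-rΔt)=0.97599
k=4 terminal: V=max(K-S,0) → 83.5718 55.2048 3.6600 0.0000 0.0000
k=3: j=0 S=46.7996 intr=71.4904 cont=68.6501 V=71.4904[EX]; j=1 S=85.0380 intr=33.2520 cont=30.4118 V=33.2520[EX]; j=2 S=154.5196 intr=0.0000 cont=1.9058 V=1.9058[hold]; j=3 S=280.7724 intr=0.0000 cont=0.0000 V=0.0000[hold]  S*(3)=85.0380
k=2: j=0 S=63.0852 intr=55.2048 cont=52.3645 V=55.2048[EX]; j=1 S=114.6300 intr=3.6600 cont=18.1822 V=18.1822[hold]; j=2 S=208.2903 intr=0.0000 cont=0.9923 V=0.9923[hold]  S*(2)=63.0852
k=1: j=0 S=85.0380 intr=33.2520 cont=37.0235 V=37.0235[hold]; j=1 S=154.5196 intr=0.0000 cont=9.9194 V=9.9194[hold]  S*(1)=-
k=0: j=0 S=114.6300 intr=3.6600 cont=23.7944 V=23.7944[hold]  S*(0)=-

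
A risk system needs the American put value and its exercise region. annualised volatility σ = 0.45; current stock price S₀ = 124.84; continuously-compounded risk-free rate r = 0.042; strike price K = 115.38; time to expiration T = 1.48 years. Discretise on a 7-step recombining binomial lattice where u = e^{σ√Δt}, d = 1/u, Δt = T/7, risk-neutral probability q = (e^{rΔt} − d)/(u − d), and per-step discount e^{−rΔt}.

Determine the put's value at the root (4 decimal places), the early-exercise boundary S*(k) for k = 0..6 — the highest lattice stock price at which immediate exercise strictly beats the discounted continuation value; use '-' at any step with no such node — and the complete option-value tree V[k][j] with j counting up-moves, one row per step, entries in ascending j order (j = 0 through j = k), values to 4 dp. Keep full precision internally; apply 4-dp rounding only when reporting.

Δt=0.21143, u=1.22988, d=0.81309, q=0.46986, disc=e^(-rΔt)=0.99116
k=7 terminal: V=max(K-S,0) → 86.0497 71.0149 48.2733 13.8741 0.0000 0.0000 0.0000 0.0000
k=6: j=0 S=36.0727 intr=79.3073 cont=78.2873 V=79.3073[EX]; j=1 S=54.5637 intr=60.8163 cont=59.7963 V=60.8163[EX]; j=2 S=82.5332 intr=32.8468 cont=31.8268 V=32.8468[EX]; j=3 S=124.8400 intr=0.0000 cont=7.2903 V=7.2903[hold]; j=4 S=188.8334 intr=0.0000 cont=0.0000 V=0.0000[hold]; j=5 S=285.6301 intr=0.0000 cont=0.0000 V=0.0000[hold]; j=6 S=432.0450 intr=0.0000 cont=0.0000 V=0.0000[hold]  S*(6)=82.5332
k=5: j=0 S=44.3651 intr=71.0149 cont=69.9949 V=71.0149[EX]; j=1 S=67.1067 intr=48.2733 cont=47.2532 V=48.2733[EX]; j=2 S=101.5059 intr=13.8741 cont=20.6547 V=20.6547[hold]; j=3 S=153.5381 intr=0.0000 cont=3.8307 V=3.8307[hold]; j=4 S=232.2423 intr=0.0000 cont=0.0000 V=0.0000[hold]; j=5 S=351.2905 intr=0.0000 cont=0.0000 V=0.0000[hold]  S*(5)=67.1067
k=4: j=0 S=54.5637 intr=60.8163 cont=59.7963 V=60.8163[EX]; j=1 S=82.5332 intr=32.8468 cont=34.9845 V=34.9845[hold]; j=2 S=124.8400 intr=0.0000 cont=12.6371 V=12.6371[hold]; j=3 S=188.8334 intr=0.0000 cont=2.0129 V=2.0129[hold]; j=4 S=285.6301 intr=0.0000 cont=0.0000 V=0.0000[hold]  S*(4)=54.5637
k=3: j=0 S=67.1067 intr=48.2733 cont=48.2487 V=48.2733[EX]; j=1 S=101.5059 intr=13.8741 cont=24.2680 V=24.2680[hold]; j=2 S=153.5381 intr=0.0000 cont=7.5777 V=7.5777[hold]; j=3 S=232.2423 intr=0.0000 cont=1.0577 V=1.0577[hold]  S*(3)=67.1067
k=2: j=0 S=82.5332 intr=32.8468 cont=36.6672 V=36.6672[hold]; j=1 S=124.8400 intr=0.0000 cont=16.2808 V=16.2808[hold]; j=2 S=188.8334 intr=0.0000 cont=4.4743 V=4.4743[hold]  S*(2)=-
k=1: j=0 S=101.5059 intr=13.8741 cont=26.8491 V=26.8491[hold]; j=1 S=153.5381 intr=0.0000 cont=10.6386 V=10.6386[hold]  S*(1)=-
k=0: j=0 S=124.8400 intr=0.0000 cont=19.0624 V=19.0624[hold]  S*(0)=-

price = 19.0624
boundary = - - - 67.1067 54.5637 67.1067 82.5332
tree:
19.0624
26.8491 10.6386
36.6672 16.2808 4.4743
48.2733 24.2680 7.5777 1.0577
60.8163 34.9845 12.6371 2.0129 0.0000
71.0149 48.2733 20.6547 3.8307 0.0000 0.0000
79.3073 60.8163 32.8468 7.2903 0.0000 0.0000 0.0000
86.0497 71.0149 48.2733 13.8741 0.0000 0.0000 0.0000 0.0000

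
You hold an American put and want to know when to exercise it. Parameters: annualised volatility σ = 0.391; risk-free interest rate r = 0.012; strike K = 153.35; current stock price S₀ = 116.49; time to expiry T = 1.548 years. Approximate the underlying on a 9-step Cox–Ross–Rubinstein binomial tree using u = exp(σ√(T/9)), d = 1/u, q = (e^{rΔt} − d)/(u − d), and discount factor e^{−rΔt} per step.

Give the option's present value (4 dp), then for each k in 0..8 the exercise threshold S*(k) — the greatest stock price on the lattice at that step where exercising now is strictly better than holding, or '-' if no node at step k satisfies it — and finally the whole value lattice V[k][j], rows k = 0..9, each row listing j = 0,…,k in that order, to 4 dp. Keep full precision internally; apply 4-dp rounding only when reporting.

params: Δt=0.17200 u=1.17605 d=0.85031 q=0.46589 e^(-rΔt)=0.99794
t_9 payoffs: 126.2814 115.9118 101.5697 81.7333 54.2979 16.3523 0.0000 0.0000 0.0000 0.0000
t_8: node(8,0) S=31.8340 payoff=121.5160 vs cont=121.1999 → 121.5160 [stop]  node(8,1) S=44.0291 payoff=109.3209 vs cont=109.0047 → 109.3209 [stop]  node(8,2) S=60.8961 payoff=92.4539 vs cont=92.1377 → 92.4539 [stop]  node(8,3) S=84.2246 payoff=69.1254 vs cont=68.8092 → 69.1254 [stop]  node(8,4) S=116.4900 payoff=36.8600 vs cont=36.5438 → 36.8600 [stop]  node(8,5) S=161.1158 payoff=0.0000 vs cont=8.7159 → 8.7159 [wait]  node(8,6) S=222.8372 payoff=0.0000 vs cont=0.0000 → 0.0000 [wait]  node(8,7) S=308.2032 payoff=0.0000 vs cont=0.0000 → 0.0000 [wait]  node(8,8) S=426.2718 payoff=0.0000 vs cont=0.0000 → 0.0000 [wait]  ⇒ S*(8)=116.4900
t_7: node(7,0) S=37.4382 payoff=115.9118 vs cont=115.5956 → 115.9118 [stop]  node(7,1) S=51.7803 payoff=101.5697 vs cont=101.2535 → 101.5697 [stop]  node(7,2) S=71.6167 payoff=81.7333 vs cont=81.4171 → 81.7333 [stop]  node(7,3) S=99.0521 payoff=54.2979 vs cont=53.9817 → 54.2979 [stop]  node(7,4) S=136.9977 payoff=16.3523 vs cont=23.6989 → 23.6989 [wait]  node(7,5) S=189.4798 payoff=0.0000 vs cont=4.6456 → 4.6456 [wait]  node(7,6) S=262.0670 payoff=0.0000 vs cont=0.0000 → 0.0000 [wait]  node(7,7) S=362.4615 payoff=0.0000 vs cont=0.0000 → 0.0000 [wait]  ⇒ S*(7)=99.0521
t_6: node(6,0) S=44.0291 payoff=109.3209 vs cont=109.0047 → 109.3209 [stop]  node(6,1) S=60.8961 payoff=92.4539 vs cont=92.1377 → 92.4539 [stop]  node(6,2) S=84.2246 payoff=69.1254 vs cont=68.8092 → 69.1254 [stop]  node(6,3) S=116.4900 payoff=36.8600 vs cont=39.9595 → 39.9595 [wait]  node(6,4) S=161.1158 payoff=0.0000 vs cont=14.7916 → 14.7916 [wait]  node(6,5) S=222.8372 payoff=0.0000 vs cont=2.4761 → 2.4761 [wait]  node(6,6) S=308.2032 payoff=0.0000 vs cont=0.0000 → 0.0000 [wait]  ⇒ S*(6)=84.2246
t_5: node(5,0) S=51.7803 payoff=101.5697 vs cont=101.2535 → 101.5697 [stop]  node(5,1) S=71.6167 payoff=81.7333 vs cont=81.4171 → 81.7333 [stop]  node(5,2) S=99.0521 payoff=54.2979 vs cont=55.4227 → 55.4227 [wait]  node(5,3) S=136.9977 payoff=16.3523 vs cont=28.1758 → 28.1758 [wait]  node(5,4) S=189.4798 payoff=0.0000 vs cont=9.0353 → 9.0353 [wait]  node(5,5) S=262.0670 payoff=0.0000 vs cont=1.3198 → 1.3198 [wait]  ⇒ S*(5)=71.6167
t_4: node(4,0) S=60.8961 payoff=92.4539 vs cont=92.1377 → 92.4539 [stop]  node(4,1) S=84.2246 payoff=69.1254 vs cont=69.3322 → 69.3322 [wait]  node(4,2) S=116.4900 payoff=36.8600 vs cont=42.6405 → 42.6405 [wait]  node(4,3) S=161.1158 payoff=0.0000 vs cont=19.2187 → 19.2187 [wait]  node(4,4) S=222.8372 payoff=0.0000 vs cont=5.4295 → 5.4295 [wait]  ⇒ S*(4)=60.8961
t_3: node(3,0) S=71.6167 payoff=81.7333 vs cont=81.5132 → 81.7333 [stop]  node(3,1) S=99.0521 payoff=54.2979 vs cont=56.7794 → 56.7794 [wait]  node(3,2) S=136.9977 payoff=16.3523 vs cont=31.6630 → 31.6630 [wait]  node(3,3) S=189.4798 payoff=0.0000 vs cont=12.7680 → 12.7680 [wait]  ⇒ S*(3)=71.6167
t_2: node(2,0) S=84.2246 payoff=69.1254 vs cont=69.9629 → 69.9629 [wait]  node(2,1) S=116.4900 payoff=36.8600 vs cont=44.9850 → 44.9850 [wait]  node(2,2) S=161.1158 payoff=0.0000 vs cont=22.8129 → 22.8129 [wait]  ⇒ S*(2)=-
t_1: node(1,0) S=99.0521 payoff=54.2979 vs cont=58.2056 → 58.2056 [wait]  node(1,1) S=136.9977 payoff=16.3523 vs cont=34.5837 → 34.5837 [wait]  ⇒ S*(1)=-
t_0: node(0,0) S=116.4900 payoff=36.8600 vs cont=47.1031 → 47.1031 [wait]  ⇒ S*(0)=-

price = 47.1031
boundary = - - - 71.6167 60.8961 71.6167 84.2246 99.0521 116.4900
tree:
47.1031
58.2056 34.5837
69.9629 44.9850 22.8129
81.7333 56.7794 31.6630 12.7680
92.4539 69.3322 42.6405 19.2187 5.4295
101.5697 81.7333 55.4227 28.1758 9.0353 1.3198
109.3209 92.4539 69.1254 39.9595 14.7916 2.4761 0.0000
115.9118 101.5697 81.7333 54.2979 23.6989 4.6456 0.0000 0.0000
121.5160 109.3209 92.4539 69.1254 36.8600 8.7159 0.0000 0.0000 0.0000
126.2814 115.9118 101.5697 81.7333 54.2979 16.3523 0.0000 0.0000 0.0000 0.0000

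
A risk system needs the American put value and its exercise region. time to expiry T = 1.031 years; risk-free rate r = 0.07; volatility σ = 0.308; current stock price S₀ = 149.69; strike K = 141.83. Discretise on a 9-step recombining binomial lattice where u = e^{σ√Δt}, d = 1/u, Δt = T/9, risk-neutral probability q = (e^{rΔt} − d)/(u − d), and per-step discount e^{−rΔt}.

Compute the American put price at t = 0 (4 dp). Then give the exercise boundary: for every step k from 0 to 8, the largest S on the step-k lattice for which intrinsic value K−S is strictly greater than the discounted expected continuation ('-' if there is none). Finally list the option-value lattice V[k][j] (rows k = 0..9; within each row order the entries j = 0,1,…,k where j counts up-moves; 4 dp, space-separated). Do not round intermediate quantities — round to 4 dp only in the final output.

price = 11.0873
boundary = - - - - 98.6505 109.4895 98.6505 109.4895 121.5195
tree:
11.0873
16.3297 6.2749
23.3694 9.8901 2.9347
32.3627 15.1822 5.0117 1.0051
43.1795 22.5823 8.3818 1.8849 0.1841
52.9455 32.3405 13.6553 3.4975 0.3806 0.0000
61.7448 43.1795 21.5034 6.4048 0.7870 0.0000 0.0000
69.6729 52.9455 32.3405 11.5331 1.6274 0.0000 0.0000 0.0000
76.8162 61.7448 43.1795 20.3105 3.3652 0.0000 0.0000 0.0000 0.0000
83.2523 69.6729 52.9455 32.3405 6.9587 0.0000 0.0000 0.0000 0.0000 0.0000

params: Δt=0.11456 u=1.10987 d=0.90100 q=0.51251 e^(-rΔt)=0.99201
t_9 payoffs: 83.2523 69.6729 52.9455 32.3405 6.9587 0.0000 0.0000 0.0000 0.0000 0.0000
t_8: node(8,0) S=65.0138 payoff=76.8162 vs cont=75.6834 → 76.8162 [stop]  node(8,1) S=80.0852 payoff=61.7448 vs cont=60.6120 → 61.7448 [stop]  node(8,2) S=98.6505 payoff=43.1795 vs cont=42.0468 → 43.1795 [stop]  node(8,3) S=121.5195 payoff=20.3105 vs cont=19.1777 → 20.3105 [stop]  node(8,4) S=149.6900 payoff=0.0000 vs cont=3.3652 → 3.3652 [wait]  node(8,5) S=184.3909 payoff=0.0000 vs cont=0.0000 → 0.0000 [wait]  node(8,6) S=227.1362 payoff=0.0000 vs cont=0.0000 → 0.0000 [wait]  node(8,7) S=279.7906 payoff=0.0000 vs cont=0.0000 → 0.0000 [wait]  node(8,8) S=344.6514 payoff=0.0000 vs cont=0.0000 → 0.0000 [wait]  ⇒ S*(8)=121.5195
t_7: node(7,0) S=72.1571 payoff=69.6729 vs cont=68.5401 → 69.6729 [stop]  node(7,1) S=88.8845 payoff=52.9455 vs cont=51.8128 → 52.9455 [stop]  node(7,2) S=109.4895 payoff=32.3405 vs cont=31.2077 → 32.3405 [stop]  node(7,3) S=134.8713 payoff=6.9587 vs cont=11.5331 → 11.5331 [wait]  node(7,4) S=166.1369 payoff=0.0000 vs cont=1.6274 → 1.6274 [wait]  node(7,5) S=204.6506 payoff=0.0000 vs cont=0.0000 → 0.0000 [wait]  node(7,6) S=252.0924 payoff=0.0000 vs cont=0.0000 → 0.0000 [wait]  node(7,7) S=310.5322 payoff=0.0000 vs cont=0.0000 → 0.0000 [wait]  ⇒ S*(7)=109.4895
t_6: node(6,0) S=80.0852 payoff=61.7448 vs cont=60.6120 → 61.7448 [stop]  node(6,1) S=98.6505 payoff=43.1795 vs cont=42.0468 → 43.1795 [stop]  node(6,2) S=121.5195 payoff=20.3105 vs cont=21.5034 → 21.5034 [wait]  node(6,3) S=149.6900 payoff=0.0000 vs cont=6.4048 → 6.4048 [wait]  node(6,4) S=184.3909 payoff=0.0000 vs cont=0.7870 → 0.7870 [wait]  node(6,5) S=227.1362 payoff=0.0000 vs cont=0.0000 → 0.0000 [wait]  node(6,6) S=279.7906 payoff=0.0000 vs cont=0.0000 → 0.0000 [wait]  ⇒ S*(6)=98.6505
t_5: node(5,0) S=88.8845 payoff=52.9455 vs cont=51.8128 → 52.9455 [stop]  node(5,1) S=109.4895 payoff=32.3405 vs cont=31.8142 → 32.3405 [stop]  node(5,2) S=134.8713 payoff=6.9587 vs cont=13.6553 → 13.6553 [wait]  node(5,3) S=166.1369 payoff=0.0000 vs cont=3.4975 → 3.4975 [wait]  node(5,4) S=204.6506 payoff=0.0000 vs cont=0.3806 → 0.3806 [wait]  node(5,5) S=252.0924 payoff=0.0000 vs cont=0.0000 → 0.0000 [wait]  ⇒ S*(5)=109.4895
t_4: node(4,0) S=98.6505 payoff=43.1795 vs cont=42.0468 → 43.1795 [stop]  node(4,1) S=121.5195 payoff=20.3105 vs cont=22.5823 → 22.5823 [wait]  node(4,2) S=149.6900 payoff=0.0000 vs cont=8.3818 → 8.3818 [wait]  node(4,3) S=184.3909 payoff=0.0000 vs cont=1.8849 → 1.8849 [wait]  node(4,4) S=227.1362 payoff=0.0000 vs cont=0.1841 → 0.1841 [wait]  ⇒ S*(4)=98.6505
t_3: node(3,0) S=109.4895 payoff=32.3405 vs cont=32.3627 → 32.3627 [wait]  node(3,1) S=134.8713 payoff=6.9587 vs cont=15.1822 → 15.1822 [wait]  node(3,2) S=166.1369 payoff=0.0000 vs cont=5.0117 → 5.0117 [wait]  node(3,3) S=204.6506 payoff=0.0000 vs cont=1.0051 → 1.0051 [wait]  ⇒ S*(3)=-
t_2: node(2,0) S=121.5195 payoff=20.3105 vs cont=23.3694 → 23.3694 [wait]  node(2,1) S=149.6900 payoff=0.0000 vs cont=9.8901 → 9.8901 [wait]  node(2,2) S=184.3909 payoff=0.0000 vs cont=2.9347 → 2.9347 [wait]  ⇒ S*(2)=-
t_1: node(1,0) S=134.8713 payoff=6.9587 vs cont=16.3297 → 16.3297 [wait]  node(1,1) S=166.1369 payoff=0.0000 vs cont=6.2749 → 6.2749 [wait]  ⇒ S*(1)=-
t_0: node(0,0) S=149.6900 payoff=0.0000 vs cont=11.0873 → 11.0873 [wait]  ⇒ S*(0)=-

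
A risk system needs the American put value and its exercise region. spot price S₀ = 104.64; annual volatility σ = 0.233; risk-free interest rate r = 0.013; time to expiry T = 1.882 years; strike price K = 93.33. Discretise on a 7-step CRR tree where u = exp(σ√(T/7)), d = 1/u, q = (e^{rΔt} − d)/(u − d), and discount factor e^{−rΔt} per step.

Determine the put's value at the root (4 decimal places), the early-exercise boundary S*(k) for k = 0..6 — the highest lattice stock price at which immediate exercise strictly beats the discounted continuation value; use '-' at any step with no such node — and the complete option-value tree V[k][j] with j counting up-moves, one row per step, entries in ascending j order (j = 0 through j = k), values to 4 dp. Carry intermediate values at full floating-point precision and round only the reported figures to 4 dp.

price = 6.6743
boundary = - - - - 64.5391 72.8268 82.1789
tree:
6.6743
10.1429 3.0288
14.9592 5.0875 0.8584
21.2503 8.3680 1.6311 0.0417
28.7909 13.3741 3.0976 0.0812 0.0000
36.1356 20.5032 5.8791 0.1580 0.0000 0.0000
42.6444 28.7909 11.1511 0.3074 0.0000 0.0000 0.0000
48.4124 36.1356 20.5032 0.5981 0.0000 0.0000 0.0000 0.0000

Δt=0.26886  u=1.12841  d=0.88620  q=0.48429  discount=0.99651
step 7 (expiry): payoffs max(K−S,0) = 48.4124 36.1356 20.5032 0.5981 0.0000 0.0000 0.0000 0.0000
step 6: (k=6,j=0): S=50.6856, (K−S)⁺=42.6444, hold=42.3187 ⇒ V=42.6444 exercise | (k=6,j=1): S=64.5391, (K−S)⁺=28.7909, hold=28.4653 ⇒ V=28.7909 exercise | (k=6,j=2): S=82.1789, (K−S)⁺=11.1511, hold=10.8255 ⇒ V=11.1511 exercise | (k=6,j=3): S=104.6400, (K−S)⁺=0.0000, hold=0.3074 ⇒ V=0.3074 continue | (k=6,j=4): S=133.2402, (K−S)⁺=0.0000, hold=0.0000 ⇒ V=0.0000 continue | (k=6,j=5): S=169.6574, (K−S)⁺=0.0000, hold=0.0000 ⇒ V=0.0000 continue | (k=6,j=6): S=216.0282, (K−S)⁺=0.0000, hold=0.0000 ⇒ V=0.0000 continue  boundary S*=82.1789
step 5: (k=5,j=0): S=57.1944, (K−S)⁺=36.1356, hold=35.8099 ⇒ V=36.1356 exercise | (k=5,j=1): S=72.8268, (K−S)⁺=20.5032, hold=20.1775 ⇒ V=20.5032 exercise | (k=5,j=2): S=92.7319, (K−S)⁺=0.5981, hold=5.8791 ⇒ V=5.8791 continue | (k=5,j=3): S=118.0773, (K−S)⁺=0.0000, hold=0.1580 ⇒ V=0.1580 continue | (k=5,j=4): S=150.3502, (K−S)⁺=0.0000, hold=0.0000 ⇒ V=0.0000 continue | (k=5,j=5): S=191.4440, (K−S)⁺=0.0000, hold=0.0000 ⇒ V=0.0000 continue  boundary S*=72.8268
step 4: (k=4,j=0): S=64.5391, (K−S)⁺=28.7909, hold=28.4653 ⇒ V=28.7909 exercise | (k=4,j=1): S=82.1789, (K−S)⁺=11.1511, hold=13.3741 ⇒ V=13.3741 continue | (k=4,j=2): S=104.6400, (K−S)⁺=0.0000, hold=3.0976 ⇒ V=3.0976 continue | (k=4,j=3): S=133.2402, (K−S)⁺=0.0000, hold=0.0812 ⇒ V=0.0812 continue | (k=4,j=4): S=169.6574, (K−S)⁺=0.0000, hold=0.0000 ⇒ V=0.0000 continue  boundary S*=64.5391
step 3: (k=3,j=0): S=72.8268, (K−S)⁺=20.5032, hold=21.2503 ⇒ V=21.2503 continue | (k=3,j=1): S=92.7319, (K−S)⁺=0.5981, hold=8.3680 ⇒ V=8.3680 continue | (k=3,j=2): S=118.0773, (K−S)⁺=0.0000, hold=1.6311 ⇒ V=1.6311 continue | (k=3,j=3): S=150.3502, (K−S)⁺=0.0000, hold=0.0417 ⇒ V=0.0417 continue  boundary S*=-
step 2: (k=2,j=0): S=82.1789, (K−S)⁺=11.1511, hold=14.9592 ⇒ V=14.9592 continue | (k=2,j=1): S=104.6400, (K−S)⁺=0.0000, hold=5.0875 ⇒ V=5.0875 continue | (k=2,j=2): S=133.2402, (K−S)⁺=0.0000, hold=0.8584 ⇒ V=0.8584 continue  boundary S*=-
step 1: (k=1,j=0): S=92.7319, (K−S)⁺=0.5981, hold=10.1429 ⇒ V=10.1429 continue | (k=1,j=1): S=118.0773, (K−S)⁺=0.0000, hold=3.0288 ⇒ V=3.0288 continue  boundary S*=-
step 0: (k=0,j=0): S=104.6400, (K−S)⁺=0.0000, hold=6.6743 ⇒ V=6.6743 continue  boundary S*=-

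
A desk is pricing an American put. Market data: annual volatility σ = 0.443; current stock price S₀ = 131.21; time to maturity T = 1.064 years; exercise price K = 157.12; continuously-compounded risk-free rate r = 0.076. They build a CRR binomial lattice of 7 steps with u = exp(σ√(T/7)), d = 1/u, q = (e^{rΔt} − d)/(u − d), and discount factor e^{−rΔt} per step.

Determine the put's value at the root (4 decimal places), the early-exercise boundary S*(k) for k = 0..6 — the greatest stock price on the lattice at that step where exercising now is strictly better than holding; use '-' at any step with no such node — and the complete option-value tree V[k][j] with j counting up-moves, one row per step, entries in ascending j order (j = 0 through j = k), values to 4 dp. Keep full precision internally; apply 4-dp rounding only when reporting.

params: Δt=0.15200 u=1.18853 d=0.84138 q=0.49040 e^(-rΔt)=0.98851
t_7 payoffs: 117.9541 101.7945 78.9677 46.7227 1.1736 0.0000 0.0000 0.0000
t_6: node(6,0) S=46.5497 payoff=110.5703 vs cont=108.7657 → 110.5703 [stop]  node(6,1) S=65.7557 payoff=91.3643 vs cont=89.5597 → 91.3643 [stop]  node(6,2) S=92.8860 payoff=64.2340 vs cont=62.4294 → 64.2340 [stop]  node(6,3) S=131.2100 payoff=25.9100 vs cont=24.1054 → 25.9100 [stop]  node(6,4) S=185.3462 payoff=0.0000 vs cont=0.5912 → 0.5912 [wait]  node(6,5) S=261.8186 payoff=0.0000 vs cont=0.0000 → 0.0000 [wait]  node(6,6) S=369.8429 payoff=0.0000 vs cont=0.0000 → 0.0000 [wait]  ⇒ S*(6)=131.2100
t_5: node(5,0) S=55.3255 payoff=101.7945 vs cont=99.9899 → 101.7945 [stop]  node(5,1) S=78.1523 payoff=78.9677 vs cont=77.1631 → 78.9677 [stop]  node(5,2) S=110.3973 payoff=46.7227 vs cont=44.9181 → 46.7227 [stop]  node(5,3) S=155.9464 payoff=1.1736 vs cont=13.3387 → 13.3387 [wait]  node(5,4) S=220.2886 payoff=0.0000 vs cont=0.2978 → 0.2978 [wait]  node(5,5) S=311.1780 payoff=0.0000 vs cont=0.0000 → 0.0000 [wait]  ⇒ S*(5)=110.3973
t_4: node(4,0) S=65.7557 payoff=91.3643 vs cont=89.5597 → 91.3643 [stop]  node(4,1) S=92.8860 payoff=64.2340 vs cont=62.4294 → 64.2340 [stop]  node(4,2) S=131.2100 payoff=25.9100 vs cont=30.0026 → 30.0026 [wait]  node(4,3) S=185.3462 payoff=0.0000 vs cont=6.8637 → 6.8637 [wait]  node(4,4) S=261.8186 payoff=0.0000 vs cont=0.1500 → 0.1500 [wait]  ⇒ S*(4)=92.8860
t_3: node(3,0) S=78.1523 payoff=78.9677 vs cont=77.1631 → 78.9677 [stop]  node(3,1) S=110.3973 payoff=46.7227 vs cont=46.9020 → 46.9020 [wait]  node(3,2) S=155.9464 payoff=1.1736 vs cont=18.4411 → 18.4411 [wait]  node(3,3) S=220.2886 payoff=0.0000 vs cont=3.5303 → 3.5303 [wait]  ⇒ S*(3)=78.1523
t_2: node(2,0) S=92.8860 payoff=64.2340 vs cont=62.5164 → 64.2340 [stop]  node(2,1) S=131.2100 payoff=25.9100 vs cont=32.5664 → 32.5664 [wait]  node(2,2) S=185.3462 payoff=0.0000 vs cont=11.0010 → 11.0010 [wait]  ⇒ S*(2)=92.8860
t_1: node(1,0) S=110.3973 payoff=46.7227 vs cont=48.1449 → 48.1449 [wait]  node(1,1) S=155.9464 payoff=1.1736 vs cont=21.7382 → 21.7382 [wait]  ⇒ S*(1)=-
t_0: node(0,0) S=131.2100 payoff=25.9100 vs cont=34.7908 → 34.7908 [wait]  ⇒ S*(0)=-

price = 34.7908
boundary = - - 92.8860 78.1523 92.8860 110.3973 131.2100
tree:
34.7908
48.1449 21.7382
64.2340 32.5664 11.0010
78.9677 46.9020 18.4411 3.5303
91.3643 64.2340 30.0026 6.8637 0.1500
101.7945 78.9677 46.7227 13.3387 0.2978 0.0000
110.5703 91.3643 64.2340 25.9100 0.5912 0.0000 0.0000
117.9541 101.7945 78.9677 46.7227 1.1736 0.0000 0.0000 0.0000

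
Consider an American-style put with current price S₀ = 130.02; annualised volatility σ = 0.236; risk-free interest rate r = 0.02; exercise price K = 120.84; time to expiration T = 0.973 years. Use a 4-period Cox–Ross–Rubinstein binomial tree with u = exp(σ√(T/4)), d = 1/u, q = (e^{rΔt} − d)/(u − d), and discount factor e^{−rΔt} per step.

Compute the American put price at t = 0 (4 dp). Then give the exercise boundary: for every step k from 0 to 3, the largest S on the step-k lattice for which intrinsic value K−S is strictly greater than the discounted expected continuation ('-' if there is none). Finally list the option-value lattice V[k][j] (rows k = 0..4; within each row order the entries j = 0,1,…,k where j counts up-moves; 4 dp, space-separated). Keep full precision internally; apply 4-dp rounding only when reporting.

Δt=0.24325, u=1.12344, d=0.89012, q=0.49184, disc=e^(-rΔt)=0.99515
k=4 terminal: V=max(K-S,0) → 39.2176 17.8228 0.0000 0.0000 0.0000
k=3: j=0 S=91.6979 intr=29.1421 cont=28.5556 V=29.1421[EX]; j=1 S=115.7337 intr=5.1063 cont=9.0129 V=9.0129[hold]; j=2 S=146.0698 intr=0.0000 cont=0.0000 V=0.0000[hold]; j=3 S=184.3575 intr=0.0000 cont=0.0000 V=0.0000[hold]  S*(3)=91.6979
k=2: j=0 S=103.0172 intr=17.8228 cont=19.1485 V=19.1485[hold]; j=1 S=130.0200 intr=0.0000 cont=4.5578 V=4.5578[hold]; j=2 S=164.1007 intr=0.0000 cont=0.0000 V=0.0000[hold]  S*(2)=-
k=1: j=0 S=115.7337 intr=5.1063 cont=11.9142 V=11.9142[hold]; j=1 S=146.0698 intr=0.0000 cont=2.3049 V=2.3049[hold]  S*(1)=-
k=0: j=0 S=130.0200 intr=0.0000 cont=7.1531 V=7.1531[hold]  S*(0)=-

price = 7.1531
boundary = - - - 91.6979
tree:
7.1531
11.9142 2.3049
19.1485 4.5578 0.0000
29.1421 9.0129 0.0000 0.0000
39.2176 17.8228 0.0000 0.0000 0.0000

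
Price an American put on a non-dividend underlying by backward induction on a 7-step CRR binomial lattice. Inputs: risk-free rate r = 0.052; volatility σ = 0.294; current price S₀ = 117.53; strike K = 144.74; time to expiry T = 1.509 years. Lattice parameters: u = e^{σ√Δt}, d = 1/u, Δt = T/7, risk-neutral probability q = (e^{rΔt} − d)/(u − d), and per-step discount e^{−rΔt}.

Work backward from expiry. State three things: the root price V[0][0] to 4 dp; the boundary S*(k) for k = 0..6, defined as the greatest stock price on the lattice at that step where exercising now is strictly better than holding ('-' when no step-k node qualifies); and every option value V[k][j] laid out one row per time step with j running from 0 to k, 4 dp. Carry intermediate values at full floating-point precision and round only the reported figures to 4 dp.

params: Δt=0.21557 u=1.14626 d=0.87240 q=0.50709 e^(-rΔt)=0.98885
t_7 payoffs: 99.5367 85.3469 66.7029 42.2064 10.0202 0.0000 0.0000 0.0000
t_6: node(6,0) S=51.8147 payoff=92.9253 vs cont=91.3118 → 92.9253 [stop]  node(6,1) S=68.0798 payoff=76.6602 vs cont=75.0468 → 76.6602 [stop]  node(6,2) S=89.4507 payoff=55.2893 vs cont=53.6759 → 55.2893 [stop]  node(6,3) S=117.5300 payoff=27.2100 vs cont=25.5966 → 27.2100 [stop]  node(6,4) S=154.4237 payoff=0.0000 vs cont=4.8840 → 4.8840 [wait]  node(6,5) S=202.8986 payoff=0.0000 vs cont=0.0000 → 0.0000 [wait]  node(6,6) S=266.5903 payoff=0.0000 vs cont=0.0000 → 0.0000 [wait]  ⇒ S*(6)=117.5300
t_5: node(5,0) S=59.3931 payoff=85.3469 vs cont=83.7335 → 85.3469 [stop]  node(5,1) S=78.0371 payoff=66.7029 vs cont=65.0895 → 66.7029 [stop]  node(5,2) S=102.5336 payoff=42.2064 vs cont=40.5930 → 42.2064 [stop]  node(5,3) S=134.7198 payoff=10.0202 vs cont=15.7116 → 15.7116 [wait]  node(5,4) S=177.0095 payoff=0.0000 vs cont=2.3805 → 2.3805 [wait]  node(5,5) S=232.5743 payoff=0.0000 vs cont=0.0000 → 0.0000 [wait]  ⇒ S*(5)=102.5336
t_4: node(4,0) S=68.0798 payoff=76.6602 vs cont=75.0468 → 76.6602 [stop]  node(4,1) S=89.4507 payoff=55.2893 vs cont=53.6759 → 55.2893 [stop]  node(4,2) S=117.5300 payoff=27.2100 vs cont=28.4504 → 28.4504 [wait]  node(4,3) S=154.4237 payoff=0.0000 vs cont=8.8518 → 8.8518 [wait]  node(4,4) S=202.8986 payoff=0.0000 vs cont=1.1603 → 1.1603 [wait]  ⇒ S*(4)=89.4507
t_3: node(3,0) S=78.0371 payoff=66.7029 vs cont=65.0895 → 66.7029 [stop]  node(3,1) S=102.5336 payoff=42.2064 vs cont=41.2150 → 42.2064 [stop]  node(3,2) S=134.7198 payoff=10.0202 vs cont=18.3058 → 18.3058 [wait]  node(3,3) S=177.0095 payoff=0.0000 vs cont=4.8963 → 4.8963 [wait]  ⇒ S*(3)=102.5336
t_2: node(2,0) S=89.4507 payoff=55.2893 vs cont=53.6759 → 55.2893 [stop]  node(2,1) S=117.5300 payoff=27.2100 vs cont=29.7513 → 29.7513 [wait]  node(2,2) S=154.4237 payoff=0.0000 vs cont=11.3777 → 11.3777 [wait]  ⇒ S*(2)=89.4507
t_1: node(1,0) S=102.5336 payoff=42.2064 vs cont=41.8673 → 42.2064 [stop]  node(1,1) S=134.7198 payoff=10.0202 vs cont=20.2064 → 20.2064 [wait]  ⇒ S*(1)=102.5336
t_0: node(0,0) S=117.5300 payoff=27.2100 vs cont=30.7043 → 30.7043 [wait]  ⇒ S*(0)=-

price = 30.7043
boundary = - 102.5336 89.4507 102.5336 89.4507 102.5336 117.5300
tree:
30.7043
42.2064 20.2064
55.2893 29.7513 11.3777
66.7029 42.2064 18.3058 4.8963
76.6602 55.2893 28.4504 8.8518 1.1603
85.3469 66.7029 42.2064 15.7116 2.3805 0.0000
92.9253 76.6602 55.2893 27.2100 4.8840 0.0000 0.0000
99.5367 85.3469 66.7029 42.2064 10.0202 0.0000 0.0000 0.0000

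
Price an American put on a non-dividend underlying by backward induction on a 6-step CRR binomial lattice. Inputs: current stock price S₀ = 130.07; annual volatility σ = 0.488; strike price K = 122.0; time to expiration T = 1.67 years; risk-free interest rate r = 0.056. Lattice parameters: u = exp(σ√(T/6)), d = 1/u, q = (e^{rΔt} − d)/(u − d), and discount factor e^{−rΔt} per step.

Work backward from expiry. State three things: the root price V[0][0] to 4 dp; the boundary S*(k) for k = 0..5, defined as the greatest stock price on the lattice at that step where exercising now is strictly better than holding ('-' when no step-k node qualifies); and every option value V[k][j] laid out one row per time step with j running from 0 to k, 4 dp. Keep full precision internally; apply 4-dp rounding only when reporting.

price = 22.1102
boundary = - - - 60.0817 77.7238 60.0817
tree:
22.1102
32.3927 11.0800
45.7995 18.1312 3.3785
61.9183 28.8840 6.4282 0.0000
75.5559 44.2762 12.2307 0.0000 0.0000
86.0979 61.9183 23.2707 0.0000 0.0000 0.0000
94.2471 75.5559 44.2762 0.0000 0.0000 0.0000 0.0000

Δt=0.27833, u=1.29363, d=0.77302, q=0.46616, disc=e^(-rΔt)=0.98453
k=6 terminal: V=max(K-S,0) → 94.2471 75.5559 44.2762 0.0000 0.0000 0.0000 0.0000
k=5: j=0 S=35.9021 intr=86.0979 cont=84.2111 V=86.0979[EX]; j=1 S=60.0817 intr=61.9183 cont=60.0314 V=61.9183[EX]; j=2 S=100.5462 intr=21.4538 cont=23.2707 V=23.2707[hold]; j=3 S=168.2630 intr=0.0000 cont=0.0000 V=0.0000[hold]; j=4 S=281.5865 intr=0.0000 cont=0.0000 V=0.0000[hold]; j=5 S=471.2322 intr=0.0000 cont=0.0000 V=0.0000[hold]  S*(5)=60.0817
k=4: j=0 S=46.4441 intr=75.5559 cont=73.6690 V=75.5559[EX]; j=1 S=77.7238 intr=44.2762 cont=43.2233 V=44.2762[EX]; j=2 S=130.0700 intr=0.0000 cont=12.2307 V=12.2307[hold]; j=3 S=217.6709 intr=0.0000 cont=0.0000 V=0.0000[hold]; j=4 S=364.2700 intr=0.0000 cont=0.0000 V=0.0000[hold]  S*(4)=77.7238
k=3: j=0 S=60.0817 intr=61.9183 cont=60.0314 V=61.9183[EX]; j=1 S=100.5462 intr=21.4538 cont=28.8840 V=28.8840[hold]; j=2 S=168.2630 intr=0.0000 cont=6.4282 V=6.4282[hold]; j=3 S=281.5865 intr=0.0000 cont=0.0000 V=0.0000[hold]  S*(3)=60.0817
k=2: j=0 S=77.7238 intr=44.2762 cont=45.7995 V=45.7995[hold]; j=1 S=130.0700 intr=0.0000 cont=18.1312 V=18.1312[hold]; j=2 S=217.6709 intr=0.0000 cont=3.3785 V=3.3785[hold]  S*(2)=-
k=1: j=0 S=100.5462 intr=21.4538 cont=32.3927 V=32.3927[hold]; j=1 S=168.2630 intr=0.0000 cont=11.0800 V=11.0800[hold]  S*(1)=-
k=0: j=0 S=130.0700 intr=0.0000 cont=22.1102 V=22.1102[hold]  S*(0)=-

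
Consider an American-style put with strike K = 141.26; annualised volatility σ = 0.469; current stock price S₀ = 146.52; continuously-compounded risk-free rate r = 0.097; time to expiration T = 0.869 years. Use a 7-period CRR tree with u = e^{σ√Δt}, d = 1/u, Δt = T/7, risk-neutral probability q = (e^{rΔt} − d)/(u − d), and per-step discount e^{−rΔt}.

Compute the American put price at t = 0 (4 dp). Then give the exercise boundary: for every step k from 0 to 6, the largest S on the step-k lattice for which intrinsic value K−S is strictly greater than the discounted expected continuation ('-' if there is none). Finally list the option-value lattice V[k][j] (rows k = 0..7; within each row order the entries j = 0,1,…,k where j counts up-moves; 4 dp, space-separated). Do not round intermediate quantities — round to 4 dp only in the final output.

price = 18.3162
boundary = - - - 89.2482 75.6543 89.2482 105.2847
tree:
18.3162
26.8203 10.0978
38.0430 16.0394 4.2898
52.0118 24.7380 7.5671 1.0549
65.6057 36.7535 13.0982 2.1154 0.0000
77.1291 52.0118 22.1029 4.2420 0.0000 0.0000
86.8972 65.6057 35.9753 8.5062 0.0000 0.0000 0.0000
95.1775 77.1291 52.0118 17.0573 0.0000 0.0000 0.0000 0.0000

Δt=0.12414  u=1.17968  d=0.84768  q=0.49527  discount=0.98803
step 7 (expiry): payoffs max(K−S,0) = 95.1775 77.1291 52.0118 17.0573 0.0000 0.0000 0.0000 0.0000
step 6: (k=6,j=0): S=54.3628, (K−S)⁺=86.8972, hold=85.2064 ⇒ V=86.8972 exercise | (k=6,j=1): S=75.6543, (K−S)⁺=65.6057, hold=63.9149 ⇒ V=65.6057 exercise | (k=6,j=2): S=105.2847, (K−S)⁺=35.9753, hold=34.2845 ⇒ V=35.9753 exercise | (k=6,j=3): S=146.5200, (K−S)⁺=0.0000, hold=8.5062 ⇒ V=8.5062 continue | (k=6,j=4): S=203.9054, (K−S)⁺=0.0000, hold=0.0000 ⇒ V=0.0000 continue | (k=6,j=5): S=283.7661, (K−S)⁺=0.0000, hold=0.0000 ⇒ V=0.0000 continue | (k=6,j=6): S=394.9046, (K−S)⁺=0.0000, hold=0.0000 ⇒ V=0.0000 continue  boundary S*=105.2847
step 5: (k=5,j=0): S=64.1309, (K−S)⁺=77.1291, hold=75.4382 ⇒ V=77.1291 exercise | (k=5,j=1): S=89.2482, (K−S)⁺=52.0118, hold=50.3210 ⇒ V=52.0118 exercise | (k=5,j=2): S=124.2027, (K−S)⁺=17.0573, hold=22.1029 ⇒ V=22.1029 continue | (k=5,j=3): S=172.8474, (K−S)⁺=0.0000, hold=4.2420 ⇒ V=4.2420 continue | (k=5,j=4): S=240.5440, (K−S)⁺=0.0000, hold=0.0000 ⇒ V=0.0000 continue | (k=5,j=5): S=334.7544, (K−S)⁺=0.0000, hold=0.0000 ⇒ V=0.0000 continue  boundary S*=89.2482
step 4: (k=4,j=0): S=75.6543, (K−S)⁺=65.6057, hold=63.9149 ⇒ V=65.6057 exercise | (k=4,j=1): S=105.2847, (K−S)⁺=35.9753, hold=36.7535 ⇒ V=36.7535 continue | (k=4,j=2): S=146.5200, (K−S)⁺=0.0000, hold=13.0982 ⇒ V=13.0982 continue | (k=4,j=3): S=203.9054, (K−S)⁺=0.0000, hold=2.1154 ⇒ V=2.1154 continue | (k=4,j=4): S=283.7661, (K−S)⁺=0.0000, hold=0.0000 ⇒ V=0.0000 continue  boundary S*=75.6543
step 3: (k=3,j=0): S=89.2482, (K−S)⁺=52.0118, hold=50.7018 ⇒ V=52.0118 exercise | (k=3,j=1): S=124.2027, (K−S)⁺=17.0573, hold=24.7380 ⇒ V=24.7380 continue | (k=3,j=2): S=172.8474, (K−S)⁺=0.0000, hold=7.5671 ⇒ V=7.5671 continue | (k=3,j=3): S=240.5440, (K−S)⁺=0.0000, hold=1.0549 ⇒ V=1.0549 continue  boundary S*=89.2482
step 2: (k=2,j=0): S=105.2847, (K−S)⁺=35.9753, hold=38.0430 ⇒ V=38.0430 continue | (k=2,j=1): S=146.5200, (K−S)⁺=0.0000, hold=16.0394 ⇒ V=16.0394 continue | (k=2,j=2): S=203.9054, (K−S)⁺=0.0000, hold=4.2898 ⇒ V=4.2898 continue  boundary S*=-
step 1: (k=1,j=0): S=124.2027, (K−S)⁺=17.0573, hold=26.8203 ⇒ V=26.8203 continue | (k=1,j=1): S=172.8474, (K−S)⁺=0.0000, hold=10.0978 ⇒ V=10.0978 continue  boundary S*=-
step 0: (k=0,j=0): S=146.5200, (K−S)⁺=0.0000, hold=18.3162 ⇒ V=18.3162 continue  boundary S*=-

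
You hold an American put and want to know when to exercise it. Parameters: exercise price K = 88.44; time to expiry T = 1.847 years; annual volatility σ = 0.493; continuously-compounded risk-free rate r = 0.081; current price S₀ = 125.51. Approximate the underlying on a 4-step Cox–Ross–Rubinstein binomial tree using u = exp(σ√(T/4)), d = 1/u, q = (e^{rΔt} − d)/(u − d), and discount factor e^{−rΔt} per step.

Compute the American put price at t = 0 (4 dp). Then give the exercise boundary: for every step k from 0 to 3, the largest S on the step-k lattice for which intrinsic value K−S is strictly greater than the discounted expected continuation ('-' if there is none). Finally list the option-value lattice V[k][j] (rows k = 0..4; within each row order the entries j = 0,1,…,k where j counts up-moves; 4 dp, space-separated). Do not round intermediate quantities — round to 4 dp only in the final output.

Δt=0.46175  u=1.39795  d=0.71534  q=0.47285  discount=0.96329
step 4 (expiry): payoffs max(K−S,0) = 55.5763 24.2160 0.0000 0.0000 0.0000
step 3: (k=3,j=0): S=45.9417, (K−S)⁺=42.4983, hold=39.2516 ⇒ V=42.4983 exercise | (k=3,j=1): S=89.7817, (K−S)⁺=0.0000, hold=12.2968 ⇒ V=12.2968 continue | (k=3,j=2): S=175.4563, (K−S)⁺=0.0000, hold=0.0000 ⇒ V=0.0000 continue | (k=3,j=3): S=342.8861, (K−S)⁺=0.0000, hold=0.0000 ⇒ V=0.0000 continue  boundary S*=45.9417
step 2: (k=2,j=0): S=64.2240, (K−S)⁺=24.2160, hold=27.1815 ⇒ V=27.1815 continue | (k=2,j=1): S=125.5100, (K−S)⁺=0.0000, hold=6.2442 ⇒ V=6.2442 continue | (k=2,j=2): S=245.2784, (K−S)⁺=0.0000, hold=0.0000 ⇒ V=0.0000 continue  boundary S*=-
step 1: (k=1,j=0): S=89.7817, (K−S)⁺=0.0000, hold=16.6469 ⇒ V=16.6469 continue | (k=1,j=1): S=175.4563, (K−S)⁺=0.0000, hold=3.1708 ⇒ V=3.1708 continue  boundary S*=-
step 0: (k=0,j=0): S=125.5100, (K−S)⁺=0.0000, hold=9.8975 ⇒ V=9.8975 continue  boundary S*=-

price = 9.8975
boundary = - - - 45.9417
tree:
9.8975
16.6469 3.1708
27.1815 6.2442 0.0000
42.4983 12.2968 0.0000 0.0000
55.5763 24.2160 0.0000 0.0000 0.0000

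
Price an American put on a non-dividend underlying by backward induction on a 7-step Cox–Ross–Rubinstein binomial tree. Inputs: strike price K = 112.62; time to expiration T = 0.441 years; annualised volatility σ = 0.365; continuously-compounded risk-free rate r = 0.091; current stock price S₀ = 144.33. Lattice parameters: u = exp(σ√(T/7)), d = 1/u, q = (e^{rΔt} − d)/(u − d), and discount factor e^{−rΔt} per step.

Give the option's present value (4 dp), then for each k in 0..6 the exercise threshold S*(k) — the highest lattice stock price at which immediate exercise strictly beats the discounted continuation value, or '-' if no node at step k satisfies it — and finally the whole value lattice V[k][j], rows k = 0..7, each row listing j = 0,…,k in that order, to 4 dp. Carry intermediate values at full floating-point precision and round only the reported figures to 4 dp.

price = 1.7990
boundary = - - - - - 91.2891 100.0475
tree:
1.7990
3.1014 0.5602
5.2487 1.0605 0.0829
8.6764 1.9943 0.1697 0.0000
13.9032 3.7214 0.3472 0.0000 0.0000
21.3309 6.8795 0.7103 0.0000 0.0000 0.0000
29.3227 12.5725 1.4534 0.0000 0.0000 0.0000 0.0000
36.6147 21.3309 2.9737 0.0000 0.0000 0.0000 0.0000 0.0000

params: Δt=0.06300 u=1.09594 d=0.91246 q=0.50845 e^(-rΔt)=0.99428
t_7 payoffs: 36.6147 21.3309 2.9737 0.0000 0.0000 0.0000 0.0000 0.0000
t_6: node(6,0) S=83.2973 payoff=29.3227 vs cont=28.6788 → 29.3227 [stop]  node(6,1) S=100.0475 payoff=12.5725 vs cont=11.9287 → 12.5725 [stop]  node(6,2) S=120.1660 payoff=0.0000 vs cont=1.4534 → 1.4534 [wait]  node(6,3) S=144.3300 payoff=0.0000 vs cont=0.0000 → 0.0000 [wait]  node(6,4) S=173.3532 payoff=0.0000 vs cont=0.0000 → 0.0000 [wait]  node(6,5) S=208.2126 payoff=0.0000 vs cont=0.0000 → 0.0000 [wait]  node(6,6) S=250.0818 payoff=0.0000 vs cont=0.0000 → 0.0000 [wait]  ⇒ S*(6)=100.0475
t_5: node(5,0) S=91.2891 payoff=21.3309 vs cont=20.6871 → 21.3309 [stop]  node(5,1) S=109.6463 payoff=2.9737 vs cont=6.8795 → 6.8795 [wait]  node(5,2) S=131.6949 payoff=0.0000 vs cont=0.7103 → 0.7103 [wait]  node(5,3) S=158.1773 payoff=0.0000 vs cont=0.0000 → 0.0000 [wait]  node(5,4) S=189.9850 payoff=0.0000 vs cont=0.0000 → 0.0000 [wait]  node(5,5) S=228.1889 payoff=0.0000 vs cont=0.0000 → 0.0000 [wait]  ⇒ S*(5)=91.2891
t_4: node(4,0) S=100.0475 payoff=12.5725 vs cont=13.9032 → 13.9032 [wait]  node(4,1) S=120.1660 payoff=0.0000 vs cont=3.7214 → 3.7214 [wait]  node(4,2) S=144.3300 payoff=0.0000 vs cont=0.3472 → 0.3472 [wait]  node(4,3) S=173.3532 payoff=0.0000 vs cont=0.0000 → 0.0000 [wait]  node(4,4) S=208.2126 payoff=0.0000 vs cont=0.0000 → 0.0000 [wait]  ⇒ S*(4)=-
t_3: node(3,0) S=109.6463 payoff=2.9737 vs cont=8.6764 → 8.6764 [wait]  node(3,1) S=131.6949 payoff=0.0000 vs cont=1.9943 → 1.9943 [wait]  node(3,2) S=158.1773 payoff=0.0000 vs cont=0.1697 → 0.1697 [wait]  node(3,3) S=189.9850 payoff=0.0000 vs cont=0.0000 → 0.0000 [wait]  ⇒ S*(3)=-
t_2: node(2,0) S=120.1660 payoff=0.0000 vs cont=5.2487 → 5.2487 [wait]  node(2,1) S=144.3300 payoff=0.0000 vs cont=1.0605 → 1.0605 [wait]  node(2,2) S=173.3532 payoff=0.0000 vs cont=0.0829 → 0.0829 [wait]  ⇒ S*(2)=-
t_1: node(1,0) S=131.6949 payoff=0.0000 vs cont=3.1014 → 3.1014 [wait]  node(1,1) S=158.1773 payoff=0.0000 vs cont=0.5602 → 0.5602 [wait]  ⇒ S*(1)=-
t_0: node(0,0) S=144.3300 payoff=0.0000 vs cont=1.7990 → 1.7990 [wait]  ⇒ S*(0)=-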